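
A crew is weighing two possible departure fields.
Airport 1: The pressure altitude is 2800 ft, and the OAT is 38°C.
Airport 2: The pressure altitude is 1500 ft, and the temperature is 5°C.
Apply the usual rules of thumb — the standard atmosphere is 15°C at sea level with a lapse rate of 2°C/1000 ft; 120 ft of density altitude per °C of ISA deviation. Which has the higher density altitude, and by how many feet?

Airport 1 by 5572 ft

Airport 1: ISA temp = 9.4°C, deviation +28.6°C, DA = 2800 + 120 × 28.6 = 6232 ft.
Airport 2: ISA temp = 12°C, deviation -7°C, DA = 1500 + 120 × (-7) = 660 ft.
Airport 1 is higher by 6232 − 660 = 5572 ft.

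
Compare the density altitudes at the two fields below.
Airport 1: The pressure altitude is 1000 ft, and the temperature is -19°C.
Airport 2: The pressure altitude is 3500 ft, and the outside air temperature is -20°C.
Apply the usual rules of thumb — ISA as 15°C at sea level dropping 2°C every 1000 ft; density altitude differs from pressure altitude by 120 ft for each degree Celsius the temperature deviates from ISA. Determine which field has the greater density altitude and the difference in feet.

Airport 2 by 2980 ft

Airport 1: ISA temp = 13°C, deviation -32°C, DA = 1000 + 120 × (-32) = -2840 ft.
Airport 2: ISA temp = 8°C, deviation -28°C, DA = 3500 + 120 × (-28) = 140 ft.
Airport 2 is higher by 140 − (-2840) = 2980 ft.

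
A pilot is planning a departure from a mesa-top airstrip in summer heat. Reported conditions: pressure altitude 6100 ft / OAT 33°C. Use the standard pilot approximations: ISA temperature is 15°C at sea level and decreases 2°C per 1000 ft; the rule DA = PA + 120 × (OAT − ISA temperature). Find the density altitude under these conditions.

ISA temperature at 6100 ft = 15 − 2 × (6100/1000) = 2.8°C.
ISA deviation = 33 − 2.8 = +30.2°C.
Density altitude = 6100 + 120 × (30.2) = 6100 + (+3624) = 9724 ft.

9724 ft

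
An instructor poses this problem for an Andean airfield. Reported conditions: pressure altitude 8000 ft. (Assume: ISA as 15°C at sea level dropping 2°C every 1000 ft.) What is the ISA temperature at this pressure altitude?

-1°C

ISA temperature = 15 − 2 × (8000/1000) = 15 − 16 = -1°C.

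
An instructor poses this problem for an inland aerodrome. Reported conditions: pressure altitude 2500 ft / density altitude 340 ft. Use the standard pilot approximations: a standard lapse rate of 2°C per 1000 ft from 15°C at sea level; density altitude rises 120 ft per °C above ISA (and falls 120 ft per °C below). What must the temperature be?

-8°C

Density altitude − pressure altitude = 340 − 2500 = -2160 ft.
At 120 ft/°C that is an ISA deviation of -2160/120 = -18°C.
ISA temperature at 2500 ft = 15 − 2 × (2500/1000) = 10°C.
OAT = ISA + deviation = 10 + (-18) = -8°C.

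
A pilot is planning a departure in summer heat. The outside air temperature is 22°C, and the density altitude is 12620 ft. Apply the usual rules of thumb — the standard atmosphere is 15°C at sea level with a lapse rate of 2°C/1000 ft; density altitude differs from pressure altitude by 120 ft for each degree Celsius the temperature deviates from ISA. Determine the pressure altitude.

9500 ft

DA = PA + 120 × (OAT − (15 − 2·PA/1000)) = PA + 120·OAT − 1800 + 0.24·PA = 1.24·PA + 120·OAT − 1800.
So 1.24·PA = 12620 − 120 × 22 + 1800 = 11780.
PA = 11780 / 1.24 = 9500 ft.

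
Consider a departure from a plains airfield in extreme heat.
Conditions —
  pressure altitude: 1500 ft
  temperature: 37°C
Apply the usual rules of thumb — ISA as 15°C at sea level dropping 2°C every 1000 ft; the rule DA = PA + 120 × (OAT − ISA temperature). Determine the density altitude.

4500 ft

ISA temperature at 1500 ft = 15 − 2 × (1500/1000) = 12°C.
ISA deviation = 37 − 12 = +25°C.
Density altitude = 1500 + 120 × (25) = 1500 + (+3000) = 4500 ft.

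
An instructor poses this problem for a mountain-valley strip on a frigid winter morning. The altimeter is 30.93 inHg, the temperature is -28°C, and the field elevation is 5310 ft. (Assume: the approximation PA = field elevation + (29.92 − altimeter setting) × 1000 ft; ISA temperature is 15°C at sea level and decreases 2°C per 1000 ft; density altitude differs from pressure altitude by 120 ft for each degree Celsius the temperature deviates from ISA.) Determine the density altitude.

172 ft

Pressure altitude = 5310 + (29.92 − 30.93) × 1000 = 5310 + (-1010) = 4300 ft.
ISA temperature at 4300 ft = 15 − 2 × (4300/1000) = 6.4°C.
ISA deviation = -28 − 6.4 = -34.4°C.
Density altitude = 4300 + 120 × (-34.4) = 172 ft.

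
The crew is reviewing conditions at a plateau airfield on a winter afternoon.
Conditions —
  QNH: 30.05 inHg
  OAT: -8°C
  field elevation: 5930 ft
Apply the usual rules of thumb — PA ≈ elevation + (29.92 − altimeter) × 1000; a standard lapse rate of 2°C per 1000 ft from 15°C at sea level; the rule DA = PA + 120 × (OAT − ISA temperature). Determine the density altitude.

4432 ft

Pressure altitude = 5930 + (29.92 − 30.05) × 1000 = 5930 + (-130) = 5800 ft.
ISA temperature at 5800 ft = 15 − 2 × (5800/1000) = 3.4°C.
ISA deviation = -8 − 3.4 = -11.4°C.
Density altitude = 5800 + 120 × (-11.4) = 4432 ft.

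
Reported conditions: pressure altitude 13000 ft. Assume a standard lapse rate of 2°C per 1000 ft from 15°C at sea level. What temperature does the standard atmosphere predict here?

-11°C

ISA temperature = 15 − 2 × (13000/1000) = 15 − 26 = -11°C.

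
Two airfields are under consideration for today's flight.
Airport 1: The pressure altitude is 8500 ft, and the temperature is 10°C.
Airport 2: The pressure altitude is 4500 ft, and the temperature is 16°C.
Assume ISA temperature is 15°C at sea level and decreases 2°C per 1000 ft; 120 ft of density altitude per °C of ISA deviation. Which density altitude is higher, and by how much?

Airport 1 by 4240 ft

Airport 1: ISA temp = -2°C, deviation +12°C, DA = 8500 + 120 × 12 = 9940 ft.
Airport 2: ISA temp = 6°C, deviation +10°C, DA = 4500 + 120 × 10 = 5700 ft.
Airport 1 is higher by 9940 − 5700 = 4240 ft.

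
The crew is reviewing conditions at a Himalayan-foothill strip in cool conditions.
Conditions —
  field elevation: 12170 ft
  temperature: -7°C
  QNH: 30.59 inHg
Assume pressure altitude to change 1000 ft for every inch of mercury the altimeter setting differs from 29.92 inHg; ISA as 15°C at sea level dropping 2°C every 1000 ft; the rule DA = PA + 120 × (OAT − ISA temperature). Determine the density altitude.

11620 ft

Pressure altitude = 12170 + (29.92 − 30.59) × 1000 = 12170 + (-670) = 11500 ft.
ISA temperature at 11500 ft = 15 − 2 × (11500/1000) = -8°C.
ISA deviation = -7 − (-8) = +1°C.
Density altitude = 11500 + 120 × (1) = 11620 ft.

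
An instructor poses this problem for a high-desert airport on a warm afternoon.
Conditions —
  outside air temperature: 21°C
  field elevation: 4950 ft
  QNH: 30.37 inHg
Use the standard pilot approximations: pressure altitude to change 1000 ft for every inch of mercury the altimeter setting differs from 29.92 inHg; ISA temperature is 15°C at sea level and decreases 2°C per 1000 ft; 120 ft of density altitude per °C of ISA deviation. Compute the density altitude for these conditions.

6300 ft

Pressure altitude = 4950 + (29.92 − 30.37) × 1000 = 4950 + (-450) = 4500 ft.
ISA temperature at 4500 ft = 15 − 2 × (4500/1000) = 6°C.
ISA deviation = 21 − 6 = +15°C.
Density altitude = 4500 + 120 × (15) = 6300 ft.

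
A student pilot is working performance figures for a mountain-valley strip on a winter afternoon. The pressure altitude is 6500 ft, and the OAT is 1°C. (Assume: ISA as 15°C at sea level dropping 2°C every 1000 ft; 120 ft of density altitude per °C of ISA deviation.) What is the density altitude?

6380 ft

ISA temperature at 6500 ft = 15 − 2 × (6500/1000) = 2°C.
ISA deviation = 1 − 2 = -1°C.
Density altitude = 6500 + 120 × (-1) = 6500 + (-120) = 6380 ft.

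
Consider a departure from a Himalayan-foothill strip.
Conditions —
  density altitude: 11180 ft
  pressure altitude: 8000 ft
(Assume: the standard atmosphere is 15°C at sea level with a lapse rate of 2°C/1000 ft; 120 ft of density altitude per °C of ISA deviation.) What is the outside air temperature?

Density altitude − pressure altitude = 11180 − 8000 = +3180 ft.
At 120 ft/°C that is an ISA deviation of 3180/120 = +26.5°C.
ISA temperature at 8000 ft = 15 − 2 × (8000/1000) = -1°C.
OAT = ISA + deviation = -1 + (+26.5) = 25.5°C.

25.5°C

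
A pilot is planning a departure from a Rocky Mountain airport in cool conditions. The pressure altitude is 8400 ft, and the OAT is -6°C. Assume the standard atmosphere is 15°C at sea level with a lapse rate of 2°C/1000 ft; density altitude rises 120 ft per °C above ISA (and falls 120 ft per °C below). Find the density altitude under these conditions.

ISA temperature at 8400 ft = 15 − 2 × (8400/1000) = -1.8°C.
ISA deviation = -6 − (-1.8) = -4.2°C.
Density altitude = 8400 + 120 × (-4.2) = 8400 + (-504) = 7896 ft.

7896 ft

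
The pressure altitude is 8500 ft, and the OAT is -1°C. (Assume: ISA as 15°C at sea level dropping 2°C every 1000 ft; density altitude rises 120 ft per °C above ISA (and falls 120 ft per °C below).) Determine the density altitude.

ISA temperature at 8500 ft = 15 − 2 × (8500/1000) = -2°C.
ISA deviation = -1 − (-2) = +1°C.
Density altitude = 8500 + 120 × (1) = 8500 + (+120) = 8620 ft.

8620 ft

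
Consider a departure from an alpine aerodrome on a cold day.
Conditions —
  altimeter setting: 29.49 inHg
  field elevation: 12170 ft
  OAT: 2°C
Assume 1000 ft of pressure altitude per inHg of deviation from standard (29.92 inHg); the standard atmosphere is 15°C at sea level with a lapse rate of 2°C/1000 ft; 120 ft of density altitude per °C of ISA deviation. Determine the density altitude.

Pressure altitude = 12170 + (29.92 − 29.49) × 1000 = 12170 + (+430) = 12600 ft.
ISA temperature at 12600 ft = 15 − 2 × (12600/1000) = -10.2°C.
ISA deviation = 2 − (-10.2) = +12.2°C.
Density altitude = 12600 + 120 × (12.2) = 14064 ft.

14064 ft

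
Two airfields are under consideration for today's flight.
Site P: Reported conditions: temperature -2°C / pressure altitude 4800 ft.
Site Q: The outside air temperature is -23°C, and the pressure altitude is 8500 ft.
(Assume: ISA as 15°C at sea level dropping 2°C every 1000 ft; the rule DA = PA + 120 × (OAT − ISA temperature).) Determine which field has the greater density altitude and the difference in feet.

Site P: ISA temp = 5.4°C, deviation -7.4°C, DA = 4800 + 120 × (-7.4) = 3912 ft.
Site Q: ISA temp = -2°C, deviation -21°C, DA = 8500 + 120 × (-21) = 5980 ft.
Site Q is higher by 5980 − 3912 = 2068 ft.

Site Q by 2068 ft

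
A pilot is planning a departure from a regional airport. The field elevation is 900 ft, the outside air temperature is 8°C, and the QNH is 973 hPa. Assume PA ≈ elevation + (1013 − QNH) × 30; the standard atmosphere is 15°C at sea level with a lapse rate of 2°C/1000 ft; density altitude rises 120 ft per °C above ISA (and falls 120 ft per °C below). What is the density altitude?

Pressure altitude = 900 + (1013 − 973) × 30 = 900 + (+1200) = 2100 ft.
ISA temperature at 2100 ft = 15 − 2 × (2100/1000) = 10.8°C.
ISA deviation = 8 − 10.8 = -2.8°C.
Density altitude = 2100 + 120 × (-2.8) = 1764 ft.

1764 ft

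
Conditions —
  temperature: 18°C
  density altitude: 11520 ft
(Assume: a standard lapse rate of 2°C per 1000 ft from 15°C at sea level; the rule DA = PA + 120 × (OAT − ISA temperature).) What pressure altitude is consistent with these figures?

9000 ft

DA = PA + 120 × (OAT − (15 − 2·PA/1000)) = PA + 120·OAT − 1800 + 0.24·PA = 1.24·PA + 120·OAT − 1800.
So 1.24·PA = 11520 − 120 × 18 + 1800 = 11160.
PA = 11160 / 1.24 = 9000 ft.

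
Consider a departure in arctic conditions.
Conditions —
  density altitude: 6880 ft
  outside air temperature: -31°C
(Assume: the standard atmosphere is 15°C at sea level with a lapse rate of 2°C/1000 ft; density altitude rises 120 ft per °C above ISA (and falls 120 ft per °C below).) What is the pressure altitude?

10000 ft

DA = PA + 120 × (OAT − (15 − 2·PA/1000)) = PA + 120·OAT − 1800 + 0.24·PA = 1.24·PA + 120·OAT − 1800.
So 1.24·PA = 6880 − 120 × (-31) + 1800 = 12400.
PA = 12400 / 1.24 = 10000 ft.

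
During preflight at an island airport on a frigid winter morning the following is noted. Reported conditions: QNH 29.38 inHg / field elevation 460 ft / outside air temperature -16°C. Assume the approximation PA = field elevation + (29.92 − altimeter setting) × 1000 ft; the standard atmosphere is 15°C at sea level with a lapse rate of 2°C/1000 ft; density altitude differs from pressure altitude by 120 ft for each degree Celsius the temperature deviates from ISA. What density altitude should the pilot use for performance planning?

Pressure altitude = 460 + (29.92 − 29.38) × 1000 = 460 + (+540) = 1000 ft.
ISA temperature at 1000 ft = 15 − 2 × (1000/1000) = 13°C.
ISA deviation = -16 − 13 = -29°C.
Density altitude = 1000 + 120 × (-29) = -2480 ft.

-2480 ft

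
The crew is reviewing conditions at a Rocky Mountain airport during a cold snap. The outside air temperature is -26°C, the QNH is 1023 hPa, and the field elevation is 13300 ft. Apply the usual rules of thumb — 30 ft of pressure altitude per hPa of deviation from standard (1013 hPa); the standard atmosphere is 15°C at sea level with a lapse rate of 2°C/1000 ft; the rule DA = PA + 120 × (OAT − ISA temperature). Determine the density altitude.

11200 ft

Pressure altitude = 13300 + (1013 − 1023) × 30 = 13300 + (-300) = 13000 ft.
ISA temperature at 13000 ft = 15 − 2 × (13000/1000) = -11°C.
ISA deviation = -26 − (-11) = -15°C.
Density altitude = 13000 + 120 × (-15) = 11200 ft.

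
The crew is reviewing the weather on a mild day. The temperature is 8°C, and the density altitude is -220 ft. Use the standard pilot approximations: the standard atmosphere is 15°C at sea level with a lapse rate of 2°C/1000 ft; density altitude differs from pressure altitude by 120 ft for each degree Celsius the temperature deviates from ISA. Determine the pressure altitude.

DA = PA + 120 × (OAT − (15 − 2·PA/1000)) = PA + 120·OAT − 1800 + 0.24·PA = 1.24·PA + 120·OAT − 1800.
So 1.24·PA = -220 − 120 × 8 + 1800 = 620.
PA = 620 / 1.24 = 500 ft.

500 ft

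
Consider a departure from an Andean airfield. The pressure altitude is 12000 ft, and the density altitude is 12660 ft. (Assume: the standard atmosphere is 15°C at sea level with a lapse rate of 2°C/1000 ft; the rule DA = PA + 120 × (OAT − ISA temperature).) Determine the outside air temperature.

-3.5°C

Density altitude − pressure altitude = 12660 − 12000 = +660 ft.
At 120 ft/°C that is an ISA deviation of 660/120 = +5.5°C.
ISA temperature at 12000 ft = 15 − 2 × (12000/1000) = -9°C.
OAT = ISA + deviation = -9 + (+5.5) = -3.5°C.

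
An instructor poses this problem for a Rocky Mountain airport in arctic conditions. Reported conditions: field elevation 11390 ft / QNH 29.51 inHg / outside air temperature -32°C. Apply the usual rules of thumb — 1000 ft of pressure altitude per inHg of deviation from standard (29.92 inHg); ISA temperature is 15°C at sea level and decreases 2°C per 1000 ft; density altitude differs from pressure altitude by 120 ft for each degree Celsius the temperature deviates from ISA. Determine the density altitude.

Pressure altitude = 11390 + (29.92 − 29.51) × 1000 = 11390 + (+410) = 11800 ft.
ISA temperature at 11800 ft = 15 − 2 × (11800/1000) = -8.6°C.
ISA deviation = -32 − (-8.6) = -23.4°C.
Density altitude = 11800 + 120 × (-23.4) = 8992 ft.

8992 ft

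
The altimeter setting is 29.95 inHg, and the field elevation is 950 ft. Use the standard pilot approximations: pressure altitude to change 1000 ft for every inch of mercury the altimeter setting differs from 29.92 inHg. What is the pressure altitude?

920 ft

Pressure correction = (29.92 − 29.95) × 1000 = -30 ft.
Pressure altitude = 950 + (-30) = 920 ft.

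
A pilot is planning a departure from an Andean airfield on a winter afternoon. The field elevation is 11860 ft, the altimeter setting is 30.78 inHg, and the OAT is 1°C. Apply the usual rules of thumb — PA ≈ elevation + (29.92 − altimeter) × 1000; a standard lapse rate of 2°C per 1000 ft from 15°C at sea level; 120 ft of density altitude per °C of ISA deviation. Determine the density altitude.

11960 ft

Pressure altitude = 11860 + (29.92 − 30.78) × 1000 = 11860 + (-860) = 11000 ft.
ISA temperature at 11000 ft = 15 − 2 × (11000/1000) = -7°C.
ISA deviation = 1 − (-7) = +8°C.
Density altitude = 11000 + 120 × (8) = 11960 ft.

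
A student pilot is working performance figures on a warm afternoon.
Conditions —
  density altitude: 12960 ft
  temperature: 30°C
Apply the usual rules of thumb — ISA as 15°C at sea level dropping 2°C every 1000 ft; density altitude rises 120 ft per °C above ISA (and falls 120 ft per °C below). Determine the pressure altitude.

9000 ft

DA = PA + 120 × (OAT − (15 − 2·PA/1000)) = PA + 120·OAT − 1800 + 0.24·PA = 1.24·PA + 120·OAT − 1800.
So 1.24·PA = 12960 − 120 × 30 + 1800 = 11160.
PA = 11160 / 1.24 = 9000 ft.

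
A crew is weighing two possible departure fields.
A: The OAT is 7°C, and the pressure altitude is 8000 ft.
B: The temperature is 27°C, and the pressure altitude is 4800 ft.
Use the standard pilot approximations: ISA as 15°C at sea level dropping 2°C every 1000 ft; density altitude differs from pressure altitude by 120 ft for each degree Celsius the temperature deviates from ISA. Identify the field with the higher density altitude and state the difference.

A by 1568 ft

A: ISA temp = -1°C, deviation +8°C, DA = 8000 + 120 × 8 = 8960 ft.
B: ISA temp = 5.4°C, deviation +21.6°C, DA = 4800 + 120 × 21.6 = 7392 ft.
A is higher by 8960 − 7392 = 1568 ft.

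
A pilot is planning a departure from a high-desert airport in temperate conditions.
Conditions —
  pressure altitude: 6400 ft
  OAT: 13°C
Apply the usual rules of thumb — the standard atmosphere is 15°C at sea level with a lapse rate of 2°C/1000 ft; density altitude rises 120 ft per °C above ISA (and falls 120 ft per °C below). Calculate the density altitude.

7696 ft

ISA temperature at 6400 ft = 15 − 2 × (6400/1000) = 2.2°C.
ISA deviation = 13 − 2.2 = +10.8°C.
Density altitude = 6400 + 120 × (10.8) = 6400 + (+1296) = 7696 ft.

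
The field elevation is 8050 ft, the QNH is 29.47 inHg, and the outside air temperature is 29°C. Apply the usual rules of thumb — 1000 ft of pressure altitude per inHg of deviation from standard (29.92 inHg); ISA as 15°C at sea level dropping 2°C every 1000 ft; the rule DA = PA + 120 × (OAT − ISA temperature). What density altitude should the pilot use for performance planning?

Pressure altitude = 8050 + (29.92 − 29.47) × 1000 = 8050 + (+450) = 8500 ft.
ISA temperature at 8500 ft = 15 − 2 × (8500/1000) = -2°C.
ISA deviation = 29 − (-2) = +31°C.
Density altitude = 8500 + 120 × (31) = 12220 ft.

12220 ft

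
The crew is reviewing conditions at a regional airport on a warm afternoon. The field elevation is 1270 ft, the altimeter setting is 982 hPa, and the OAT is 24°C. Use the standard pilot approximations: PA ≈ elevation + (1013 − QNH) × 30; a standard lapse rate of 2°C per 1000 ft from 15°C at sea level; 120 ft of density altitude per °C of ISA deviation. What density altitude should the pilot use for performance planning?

3808 ft

Pressure altitude = 1270 + (1013 − 982) × 30 = 1270 + (+930) = 2200 ft.
ISA temperature at 2200 ft = 15 − 2 × (2200/1000) = 10.6°C.
ISA deviation = 24 − 10.6 = +13.4°C.
Density altitude = 2200 + 120 × (13.4) = 3808 ft.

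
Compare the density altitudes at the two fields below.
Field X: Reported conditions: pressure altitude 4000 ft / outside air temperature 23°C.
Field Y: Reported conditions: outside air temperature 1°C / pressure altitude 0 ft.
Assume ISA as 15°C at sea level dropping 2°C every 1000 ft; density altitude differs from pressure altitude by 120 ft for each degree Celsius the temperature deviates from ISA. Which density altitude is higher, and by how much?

Field X: ISA temp = 7°C, deviation +16°C, DA = 4000 + 120 × 16 = 5920 ft.
Field Y: ISA temp = 15°C, deviation -14°C, DA = 0 + 120 × (-14) = -1680 ft.
Field X is higher by 5920 − (-1680) = 7600 ft.

Field X by 7600 ft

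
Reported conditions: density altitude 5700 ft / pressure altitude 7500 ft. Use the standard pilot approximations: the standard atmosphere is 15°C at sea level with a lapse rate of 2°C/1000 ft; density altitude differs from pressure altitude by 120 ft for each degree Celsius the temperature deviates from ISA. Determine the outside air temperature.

-15°C

Density altitude − pressure altitude = 5700 − 7500 = -1800 ft.
At 120 ft/°C that is an ISA deviation of -1800/120 = -15°C.
ISA temperature at 7500 ft = 15 − 2 × (7500/1000) = 0°C.
OAT = ISA + deviation = 0 + (-15) = -15°C.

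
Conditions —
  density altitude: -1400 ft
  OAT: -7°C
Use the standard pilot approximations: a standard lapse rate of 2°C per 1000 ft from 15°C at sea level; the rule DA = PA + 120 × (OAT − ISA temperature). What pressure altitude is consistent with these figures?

DA = PA + 120 × (OAT − (15 − 2·PA/1000)) = PA + 120·OAT − 1800 + 0.24·PA = 1.24·PA + 120·OAT − 1800.
So 1.24·PA = -1400 − 120 × (-7) + 1800 = 1240.
PA = 1240 / 1.24 = 1000 ft.

1000 ft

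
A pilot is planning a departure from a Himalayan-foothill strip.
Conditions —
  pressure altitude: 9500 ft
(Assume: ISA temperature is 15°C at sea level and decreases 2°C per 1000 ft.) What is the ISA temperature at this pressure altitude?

ISA temperature = 15 − 2 × (9500/1000) = 15 − 19 = -4°C.

-4°C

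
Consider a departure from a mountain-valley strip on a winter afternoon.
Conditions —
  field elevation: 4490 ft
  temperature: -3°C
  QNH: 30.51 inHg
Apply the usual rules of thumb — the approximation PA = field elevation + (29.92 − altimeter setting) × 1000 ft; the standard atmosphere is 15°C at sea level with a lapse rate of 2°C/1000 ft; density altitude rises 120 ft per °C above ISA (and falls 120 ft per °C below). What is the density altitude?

2676 ft

Pressure altitude = 4490 + (29.92 − 30.51) × 1000 = 4490 + (-590) = 3900 ft.
ISA temperature at 3900 ft = 15 − 2 × (3900/1000) = 7.2°C.
ISA deviation = -3 − 7.2 = -10.2°C.
Density altitude = 3900 + 120 × (-10.2) = 2676 ft.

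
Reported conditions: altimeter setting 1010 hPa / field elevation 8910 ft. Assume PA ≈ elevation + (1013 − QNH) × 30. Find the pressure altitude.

9000 ft

Pressure correction = (1013 − 1010) × 30 = +90 ft.
Pressure altitude = 8910 + (+90) = 9000 ft.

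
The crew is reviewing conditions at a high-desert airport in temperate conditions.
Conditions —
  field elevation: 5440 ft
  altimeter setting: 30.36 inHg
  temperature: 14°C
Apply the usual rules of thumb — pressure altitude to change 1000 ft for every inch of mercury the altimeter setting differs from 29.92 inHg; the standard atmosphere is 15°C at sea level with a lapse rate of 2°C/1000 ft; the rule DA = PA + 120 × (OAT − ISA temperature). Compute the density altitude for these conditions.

Pressure altitude = 5440 + (29.92 − 30.36) × 1000 = 5440 + (-440) = 5000 ft.
ISA temperature at 5000 ft = 15 − 2 × (5000/1000) = 5°C.
ISA deviation = 14 − 5 = +9°C.
Density altitude = 5000 + 120 × (9) = 6080 ft.

6080 ft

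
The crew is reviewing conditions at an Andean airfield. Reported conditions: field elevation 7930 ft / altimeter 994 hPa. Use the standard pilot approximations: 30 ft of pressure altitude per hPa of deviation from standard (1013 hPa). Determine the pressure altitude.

8500 ft

Pressure correction = (1013 − 994) × 30 = +570 ft.
Pressure altitude = 7930 + (+570) = 8500 ft.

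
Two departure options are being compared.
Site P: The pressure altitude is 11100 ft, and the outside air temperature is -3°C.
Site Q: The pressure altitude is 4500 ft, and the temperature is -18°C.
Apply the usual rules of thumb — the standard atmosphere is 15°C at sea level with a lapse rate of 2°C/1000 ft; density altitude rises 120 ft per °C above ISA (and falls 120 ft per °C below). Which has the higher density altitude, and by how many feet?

Site P: ISA temp = -7.2°C, deviation +4.2°C, DA = 11100 + 120 × 4.2 = 11604 ft.
Site Q: ISA temp = 6°C, deviation -24°C, DA = 4500 + 120 × (-24) = 1620 ft.
Site P is higher by 11604 − 1620 = 9984 ft.

Site P by 9984 ft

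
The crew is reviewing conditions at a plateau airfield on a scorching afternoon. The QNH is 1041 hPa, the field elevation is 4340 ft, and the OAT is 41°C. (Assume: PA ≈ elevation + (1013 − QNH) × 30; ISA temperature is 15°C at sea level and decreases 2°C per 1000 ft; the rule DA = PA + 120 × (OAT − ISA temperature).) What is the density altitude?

Pressure altitude = 4340 + (1013 − 1041) × 30 = 4340 + (-840) = 3500 ft.
ISA temperature at 3500 ft = 15 − 2 × (3500/1000) = 8°C.
ISA deviation = 41 − 8 = +33°C.
Density altitude = 3500 + 120 × (33) = 7460 ft.

7460 ft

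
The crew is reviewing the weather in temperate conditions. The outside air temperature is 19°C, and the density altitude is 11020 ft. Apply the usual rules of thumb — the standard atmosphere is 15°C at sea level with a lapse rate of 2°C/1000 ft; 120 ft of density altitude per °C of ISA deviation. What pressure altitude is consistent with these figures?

8500 ft

DA = PA + 120 × (OAT − (15 − 2·PA/1000)) = PA + 120·OAT − 1800 + 0.24·PA = 1.24·PA + 120·OAT − 1800.
So 1.24·PA = 11020 − 120 × 19 + 1800 = 10540.
PA = 10540 / 1.24 = 8500 ft.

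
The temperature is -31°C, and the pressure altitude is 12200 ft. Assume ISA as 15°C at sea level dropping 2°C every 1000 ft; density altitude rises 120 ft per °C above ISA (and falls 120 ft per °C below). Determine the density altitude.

9608 ft

ISA temperature at 12200 ft = 15 − 2 × (12200/1000) = -9.4°C.
ISA deviation = -31 − (-9.4) = -21.6°C.
Density altitude = 12200 + 120 × (-21.6) = 12200 + (-2592) = 9608 ft.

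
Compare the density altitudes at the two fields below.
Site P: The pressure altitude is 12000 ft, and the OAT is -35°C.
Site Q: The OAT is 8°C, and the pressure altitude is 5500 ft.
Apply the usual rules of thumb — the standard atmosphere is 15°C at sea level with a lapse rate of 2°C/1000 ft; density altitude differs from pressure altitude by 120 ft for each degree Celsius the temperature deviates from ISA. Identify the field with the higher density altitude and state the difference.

Site P by 2900 ft

Site P: ISA temp = -9°C, deviation -26°C, DA = 12000 + 120 × (-26) = 8880 ft.
Site Q: ISA temp = 4°C, deviation +4°C, DA = 5500 + 120 × 4 = 5980 ft.
Site P is higher by 8880 − 5980 = 2900 ft.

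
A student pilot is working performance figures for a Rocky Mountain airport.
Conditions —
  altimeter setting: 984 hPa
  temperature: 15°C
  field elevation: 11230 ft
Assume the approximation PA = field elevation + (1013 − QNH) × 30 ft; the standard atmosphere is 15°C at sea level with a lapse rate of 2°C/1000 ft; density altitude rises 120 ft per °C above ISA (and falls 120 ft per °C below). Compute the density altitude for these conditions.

15004 ft

Pressure altitude = 11230 + (1013 − 984) × 30 = 11230 + (+870) = 12100 ft.
ISA temperature at 12100 ft = 15 − 2 × (12100/1000) = -9.2°C.
ISA deviation = 15 − (-9.2) = +24.2°C.
Density altitude = 12100 + 120 × (24.2) = 15004 ft.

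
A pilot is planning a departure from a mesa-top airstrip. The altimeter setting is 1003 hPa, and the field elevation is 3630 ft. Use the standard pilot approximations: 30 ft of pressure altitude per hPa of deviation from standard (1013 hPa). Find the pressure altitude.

Pressure correction = (1013 − 1003) × 30 = +300 ft.
Pressure altitude = 3630 + (+300) = 3930 ft.

3930 ft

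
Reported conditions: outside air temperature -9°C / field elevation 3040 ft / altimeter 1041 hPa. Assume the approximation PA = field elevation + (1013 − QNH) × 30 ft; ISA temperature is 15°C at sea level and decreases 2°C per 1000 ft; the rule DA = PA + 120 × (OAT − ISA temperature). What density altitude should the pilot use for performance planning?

Pressure altitude = 3040 + (1013 − 1041) × 30 = 3040 + (-840) = 2200 ft.
ISA temperature at 2200 ft = 15 − 2 × (2200/1000) = 10.6°C.
ISA deviation = -9 − 10.6 = -19.6°C.
Density altitude = 2200 + 120 × (-19.6) = -152 ft.

-152 ft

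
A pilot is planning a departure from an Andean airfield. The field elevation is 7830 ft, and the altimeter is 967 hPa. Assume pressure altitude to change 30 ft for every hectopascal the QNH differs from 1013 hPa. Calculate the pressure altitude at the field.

Pressure correction = (1013 − 967) × 30 = +1380 ft.
Pressure altitude = 7830 + (+1380) = 9210 ft.

9210 ft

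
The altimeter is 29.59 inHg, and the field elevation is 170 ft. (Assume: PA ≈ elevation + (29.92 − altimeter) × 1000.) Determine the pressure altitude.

Pressure correction = (29.92 − 29.59) × 1000 = +330 ft.
Pressure altitude = 170 + (+330) = 500 ft.

500 ft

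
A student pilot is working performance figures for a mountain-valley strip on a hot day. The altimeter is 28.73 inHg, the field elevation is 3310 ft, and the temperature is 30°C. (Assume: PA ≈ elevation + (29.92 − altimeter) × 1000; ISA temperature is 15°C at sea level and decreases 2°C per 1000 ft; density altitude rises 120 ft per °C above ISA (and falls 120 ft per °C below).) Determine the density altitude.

Pressure altitude = 3310 + (29.92 − 28.73) × 1000 = 3310 + (+1190) = 4500 ft.
ISA temperature at 4500 ft = 15 − 2 × (4500/1000) = 6°C.
ISA deviation = 30 − 6 = +24°C.
Density altitude = 4500 + 120 × (24) = 7380 ft.

7380 ft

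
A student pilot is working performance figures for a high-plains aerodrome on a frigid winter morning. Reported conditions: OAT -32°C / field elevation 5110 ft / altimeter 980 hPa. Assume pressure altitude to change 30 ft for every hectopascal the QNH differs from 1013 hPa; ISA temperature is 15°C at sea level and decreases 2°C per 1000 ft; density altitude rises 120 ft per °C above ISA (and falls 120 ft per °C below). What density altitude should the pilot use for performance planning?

1924 ft

Pressure altitude = 5110 + (1013 − 980) × 30 = 5110 + (+990) = 6100 ft.
ISA temperature at 6100 ft = 15 − 2 × (6100/1000) = 2.8°C.
ISA deviation = -32 − 2.8 = -34.8°C.
Density altitude = 6100 + 120 × (-34.8) = 1924 ft.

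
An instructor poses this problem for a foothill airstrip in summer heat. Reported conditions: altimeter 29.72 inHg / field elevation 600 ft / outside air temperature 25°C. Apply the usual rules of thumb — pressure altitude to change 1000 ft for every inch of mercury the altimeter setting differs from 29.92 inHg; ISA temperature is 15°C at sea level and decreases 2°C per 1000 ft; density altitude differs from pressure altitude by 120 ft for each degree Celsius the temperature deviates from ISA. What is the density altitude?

Pressure altitude = 600 + (29.92 − 29.72) × 1000 = 600 + (+200) = 800 ft.
ISA temperature at 800 ft = 15 − 2 × (800/1000) = 13.4°C.
ISA deviation = 25 − 13.4 = +11.6°C.
Density altitude = 800 + 120 × (11.6) = 2192 ft.

2192 ft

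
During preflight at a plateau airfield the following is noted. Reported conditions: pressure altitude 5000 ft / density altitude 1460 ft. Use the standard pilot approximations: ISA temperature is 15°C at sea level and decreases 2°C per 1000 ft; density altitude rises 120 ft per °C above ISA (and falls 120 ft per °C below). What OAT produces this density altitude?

Density altitude − pressure altitude = 1460 − 5000 = -3540 ft.
At 120 ft/°C that is an ISA deviation of -3540/120 = -29.5°C.
ISA temperature at 5000 ft = 15 − 2 × (5000/1000) = 5°C.
OAT = ISA + deviation = 5 + (-29.5) = -24.5°C.

-24.5°C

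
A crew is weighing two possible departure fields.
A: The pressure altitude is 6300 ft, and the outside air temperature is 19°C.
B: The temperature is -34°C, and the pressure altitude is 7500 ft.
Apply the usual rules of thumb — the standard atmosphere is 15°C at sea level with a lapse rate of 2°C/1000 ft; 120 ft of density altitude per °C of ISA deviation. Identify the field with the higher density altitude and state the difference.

A: ISA temp = 2.4°C, deviation +16.6°C, DA = 6300 + 120 × 16.6 = 8292 ft.
B: ISA temp = 0°C, deviation -34°C, DA = 7500 + 120 × (-34) = 3420 ft.
A is higher by 8292 − 3420 = 4872 ft.

A by 4872 ft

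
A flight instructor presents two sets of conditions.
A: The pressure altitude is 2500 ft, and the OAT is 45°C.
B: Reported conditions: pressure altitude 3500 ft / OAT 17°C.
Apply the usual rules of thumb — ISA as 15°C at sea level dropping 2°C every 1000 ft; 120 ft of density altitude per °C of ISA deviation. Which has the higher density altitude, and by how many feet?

A by 2120 ft

A: ISA temp = 10°C, deviation +35°C, DA = 2500 + 120 × 35 = 6700 ft.
B: ISA temp = 8°C, deviation +9°C, DA = 3500 + 120 × 9 = 4580 ft.
A is higher by 6700 − 4580 = 2120 ft.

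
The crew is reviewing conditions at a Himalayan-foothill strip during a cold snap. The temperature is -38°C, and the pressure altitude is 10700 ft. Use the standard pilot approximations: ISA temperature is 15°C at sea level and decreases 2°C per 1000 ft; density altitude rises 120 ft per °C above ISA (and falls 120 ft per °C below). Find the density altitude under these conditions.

6908 ft

ISA temperature at 10700 ft = 15 − 2 × (10700/1000) = -6.4°C.
ISA deviation = -38 − (-6.4) = -31.6°C.
Density altitude = 10700 + 120 × (-31.6) = 10700 + (-3792) = 6908 ft.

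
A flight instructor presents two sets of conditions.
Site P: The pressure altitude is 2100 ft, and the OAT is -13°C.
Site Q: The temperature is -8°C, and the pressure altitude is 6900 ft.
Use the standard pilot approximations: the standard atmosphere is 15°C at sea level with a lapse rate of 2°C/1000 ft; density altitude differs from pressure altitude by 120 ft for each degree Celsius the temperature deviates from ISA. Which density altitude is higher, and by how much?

Site Q by 6552 ft

Site P: ISA temp = 10.8°C, deviation -23.8°C, DA = 2100 + 120 × (-23.8) = -756 ft.
Site Q: ISA temp = 1.2°C, deviation -9.2°C, DA = 6900 + 120 × (-9.2) = 5796 ft.
Site Q is higher by 5796 − (-756) = 6552 ft.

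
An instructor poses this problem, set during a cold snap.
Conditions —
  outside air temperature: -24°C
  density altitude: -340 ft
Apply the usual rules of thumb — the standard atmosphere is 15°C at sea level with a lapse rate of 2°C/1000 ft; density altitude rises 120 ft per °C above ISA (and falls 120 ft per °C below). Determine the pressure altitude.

3500 ft

DA = PA + 120 × (OAT − (15 − 2·PA/1000)) = PA + 120·OAT − 1800 + 0.24·PA = 1.24·PA + 120·OAT − 1800.
So 1.24·PA = -340 − 120 × (-24) + 1800 = 4340.
PA = 4340 / 1.24 = 3500 ft.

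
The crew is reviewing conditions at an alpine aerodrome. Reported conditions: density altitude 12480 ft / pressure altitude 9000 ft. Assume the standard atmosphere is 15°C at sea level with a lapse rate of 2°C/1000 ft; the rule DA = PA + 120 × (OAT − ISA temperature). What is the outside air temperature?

Density altitude − pressure altitude = 12480 − 9000 = +3480 ft.
At 120 ft/°C that is an ISA deviation of 3480/120 = +29°C.
ISA temperature at 9000 ft = 15 − 2 × (9000/1000) = -3°C.
OAT = ISA + deviation = -3 + (+29) = 26°C.

26°C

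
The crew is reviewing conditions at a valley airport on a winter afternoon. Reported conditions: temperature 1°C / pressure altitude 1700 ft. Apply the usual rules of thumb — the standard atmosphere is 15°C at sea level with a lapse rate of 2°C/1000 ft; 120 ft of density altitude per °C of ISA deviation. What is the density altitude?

ISA temperature at 1700 ft = 15 − 2 × (1700/1000) = 11.6°C.
ISA deviation = 1 − 11.6 = -10.6°C.
Density altitude = 1700 + 120 × (-10.6) = 1700 + (-1272) = 428 ft.

428 ft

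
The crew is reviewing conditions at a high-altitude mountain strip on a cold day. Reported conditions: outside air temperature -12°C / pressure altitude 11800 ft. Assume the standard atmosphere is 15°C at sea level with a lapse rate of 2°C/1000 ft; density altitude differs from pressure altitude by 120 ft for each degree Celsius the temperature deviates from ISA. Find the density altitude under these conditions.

11392 ft

ISA temperature at 11800 ft = 15 − 2 × (11800/1000) = -8.6°C.
ISA deviation = -12 − (-8.6) = -3.4°C.
Density altitude = 11800 + 120 × (-3.4) = 11800 + (-408) = 11392 ft.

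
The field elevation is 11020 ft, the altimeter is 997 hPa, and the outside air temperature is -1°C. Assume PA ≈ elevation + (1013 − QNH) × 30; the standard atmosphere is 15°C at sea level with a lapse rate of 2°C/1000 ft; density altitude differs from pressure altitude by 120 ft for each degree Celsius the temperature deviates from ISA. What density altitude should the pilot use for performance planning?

12340 ft

Pressure altitude = 11020 + (1013 − 997) × 30 = 11020 + (+480) = 11500 ft.
ISA temperature at 11500 ft = 15 − 2 × (11500/1000) = -8°C.
ISA deviation = -1 − (-8) = +7°C.
Density altitude = 11500 + 120 × (7) = 12340 ft.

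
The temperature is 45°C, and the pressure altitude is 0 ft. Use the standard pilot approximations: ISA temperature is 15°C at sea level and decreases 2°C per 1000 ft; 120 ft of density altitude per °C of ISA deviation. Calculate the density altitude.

3600 ft

ISA temperature at 0 ft = 15 − 2 × (0/1000) = 15°C.
ISA deviation = 45 − 15 = +30°C.
Density altitude = 0 + 120 × (30) = 0 + (+3600) = 3600 ft.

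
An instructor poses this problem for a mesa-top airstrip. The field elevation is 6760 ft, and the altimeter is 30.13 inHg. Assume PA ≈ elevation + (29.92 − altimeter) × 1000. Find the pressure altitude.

6550 ft

Pressure correction = (29.92 − 30.13) × 1000 = -210 ft.
Pressure altitude = 6760 + (-210) = 6550 ft.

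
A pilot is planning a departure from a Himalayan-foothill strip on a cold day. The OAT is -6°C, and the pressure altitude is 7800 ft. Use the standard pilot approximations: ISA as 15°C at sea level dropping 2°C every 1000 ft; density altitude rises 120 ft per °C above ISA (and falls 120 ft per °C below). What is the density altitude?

ISA temperature at 7800 ft = 15 − 2 × (7800/1000) = -0.6°C.
ISA deviation = -6 − (-0.6) = -5.4°C.
Density altitude = 7800 + 120 × (-5.4) = 7800 + (-648) = 7152 ft.

7152 ft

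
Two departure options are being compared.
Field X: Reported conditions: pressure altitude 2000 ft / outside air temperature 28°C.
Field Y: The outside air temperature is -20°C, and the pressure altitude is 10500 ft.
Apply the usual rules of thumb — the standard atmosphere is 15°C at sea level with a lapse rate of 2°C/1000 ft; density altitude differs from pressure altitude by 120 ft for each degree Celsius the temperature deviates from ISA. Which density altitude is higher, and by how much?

Field Y by 4780 ft

Field X: ISA temp = 11°C, deviation +17°C, DA = 2000 + 120 × 17 = 4040 ft.
Field Y: ISA temp = -6°C, deviation -14°C, DA = 10500 + 120 × (-14) = 8820 ft.
Field Y is higher by 8820 − 4040 = 4780 ft.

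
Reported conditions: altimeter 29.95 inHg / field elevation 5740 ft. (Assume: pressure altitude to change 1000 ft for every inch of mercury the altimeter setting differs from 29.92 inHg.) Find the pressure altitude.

5710 ft

Pressure correction = (29.92 − 29.95) × 1000 = -30 ft.
Pressure altitude = 5740 + (-30) = 5710 ft.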